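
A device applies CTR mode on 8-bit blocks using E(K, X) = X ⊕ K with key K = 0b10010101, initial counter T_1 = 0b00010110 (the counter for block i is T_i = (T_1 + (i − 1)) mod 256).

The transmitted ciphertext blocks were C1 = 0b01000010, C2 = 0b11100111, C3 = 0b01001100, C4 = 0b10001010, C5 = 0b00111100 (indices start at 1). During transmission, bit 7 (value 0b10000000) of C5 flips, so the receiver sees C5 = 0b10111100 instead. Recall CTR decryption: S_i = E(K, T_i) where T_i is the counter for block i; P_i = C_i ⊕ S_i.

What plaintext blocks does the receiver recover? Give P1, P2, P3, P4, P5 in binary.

Only C5 changed, to 0b10111100. In CTR, a change in C_i flips the same bit in P_i only; the keystream is unaffected. Decrypting the received ciphertext:
P1: T = 0b00010110, S = E(K, T) = 0b10000011; 0b01000010 ⊕ 0b10000011 = 0b11000001.
P2: T = 0b00010111, S = E(K, T) = 0b10000010; 0b11100111 ⊕ 0b10000010 = 0b01100101.
P3: T = 0b00011000, S = E(K, T) = 0b10001101; 0b01001100 ⊕ 0b10001101 = 0b11000001.
P4: T = 0b00011001, S = E(K, T) = 0b10001100; 0b10001010 ⊕ 0b10001100 = 0b00000110.
P5: T = 0b00011010, S = E(K, T) = 0b10001111; 0b10111100 ⊕ 0b10001111 = 0b00110011.
Blocks that differ from the original plaintext: P5.

P1 = 0b11000001, P2 = 0b01100101, P3 = 0b11000001, P4 = 0b00000110, P5 = 0b00110011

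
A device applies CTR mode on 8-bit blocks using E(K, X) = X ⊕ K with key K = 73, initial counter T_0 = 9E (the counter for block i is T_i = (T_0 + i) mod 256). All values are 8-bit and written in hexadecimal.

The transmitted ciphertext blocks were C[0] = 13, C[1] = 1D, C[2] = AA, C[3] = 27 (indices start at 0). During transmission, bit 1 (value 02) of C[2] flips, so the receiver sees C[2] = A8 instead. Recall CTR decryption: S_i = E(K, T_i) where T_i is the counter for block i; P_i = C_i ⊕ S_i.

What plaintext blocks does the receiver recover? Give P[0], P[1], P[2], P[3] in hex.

Only C[2] changed, to A8. In CTR, a change in C_i flips the same bit in P_i only; the keystream is unaffected. Decrypting the received ciphertext:
P[0]: T = 9E, S = E(K, T) = ED; 13 ⊕ ED = FE.
P[1]: T = 9F, S = E(K, T) = EC; 1D ⊕ EC = F1.
P[2]: T = A0, S = E(K, T) = D3; A8 ⊕ D3 = 7B.
P[3]: T = A1, S = E(K, T) = D2; 27 ⊕ D2 = F5.
Blocks that differ from the original plaintext: P[2].

P[0] = FE, P[1] = F1, P[2] = 7B, P[3] = F5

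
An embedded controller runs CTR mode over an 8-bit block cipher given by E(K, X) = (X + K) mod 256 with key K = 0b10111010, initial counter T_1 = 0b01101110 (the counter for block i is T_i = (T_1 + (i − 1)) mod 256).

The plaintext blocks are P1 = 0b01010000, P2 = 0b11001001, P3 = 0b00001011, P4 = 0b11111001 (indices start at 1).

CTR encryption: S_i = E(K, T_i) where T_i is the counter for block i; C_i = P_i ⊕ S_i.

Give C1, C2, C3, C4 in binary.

C1: T = 0b01101110, S = E(K, T) = 0b00101000; 0b01010000 ⊕ 0b00101000 = 0b01111000.
C2: T = 0b01101111, S = E(K, T) = 0b00101001; 0b11001001 ⊕ 0b00101001 = 0b11100000.
C3: T = 0b01110000, S = E(K, T) = 0b00101010; 0b00001011 ⊕ 0b00101010 = 0b00100001.
C4: T = 0b01110001, S = E(K, T) = 0b00101011; 0b11111001 ⊕ 0b00101011 = 0b11010010.

C1 = 0b01111000, C2 = 0b11100000, C3 = 0b00100001, C4 = 0b11010010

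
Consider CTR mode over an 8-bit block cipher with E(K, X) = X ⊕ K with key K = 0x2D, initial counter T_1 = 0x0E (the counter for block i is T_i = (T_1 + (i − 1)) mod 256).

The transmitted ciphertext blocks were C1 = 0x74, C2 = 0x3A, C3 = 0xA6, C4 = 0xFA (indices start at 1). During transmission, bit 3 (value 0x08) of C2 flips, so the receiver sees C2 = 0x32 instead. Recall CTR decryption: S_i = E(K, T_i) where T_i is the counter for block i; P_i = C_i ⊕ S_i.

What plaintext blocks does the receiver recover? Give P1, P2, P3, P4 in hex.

Only C2 changed, to 0x32. In CTR, a change in C_i flips the same bit in P_i only; the keystream is unaffected. Decrypting the received ciphertext:
P1: T = 0x0E, S = E(K, T) = 0x23; 0x74 ⊕ 0x23 = 0x57.
P2: T = 0x0F, S = E(K, T) = 0x22; 0x32 ⊕ 0x22 = 0x10.
P3: T = 0x10, S = E(K, T) = 0x3D; 0xA6 ⊕ 0x3D = 0x9B.
P4: T = 0x11, S = E(K, T) = 0x3C; 0xFA ⊕ 0x3C = 0xC6.
Blocks that differ from the original plaintext: P2.

P1 = 0x57, P2 = 0x10, P3 = 0x9B, P4 = 0xC6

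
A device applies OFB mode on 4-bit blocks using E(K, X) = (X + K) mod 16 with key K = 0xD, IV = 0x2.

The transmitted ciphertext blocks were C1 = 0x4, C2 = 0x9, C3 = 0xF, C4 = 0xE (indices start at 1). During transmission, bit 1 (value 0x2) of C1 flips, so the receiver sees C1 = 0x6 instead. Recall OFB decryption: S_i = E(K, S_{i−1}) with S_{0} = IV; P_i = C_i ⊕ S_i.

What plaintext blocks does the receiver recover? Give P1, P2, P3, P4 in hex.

P1 = 0x9, P2 = 0x5, P3 = 0x6, P4 = 0x8

Only C1 changed, to 0x6. In OFB, a change in C_i flips the same bit in P_i only; the keystream is unaffected. Decrypting the received ciphertext:
P1: S = E(K, 0x2) = 0xF; 0x6 ⊕ 0xF = 0x9.
P2: S = E(K, 0xF) = 0xC; 0x9 ⊕ 0xC = 0x5.
P3: S = E(K, 0xC) = 0x9; 0xF ⊕ 0x9 = 0x6.
P4: S = E(K, 0x9) = 0x6; 0xE ⊕ 0x6 = 0x8.
Blocks that differ from the original plaintext: P1.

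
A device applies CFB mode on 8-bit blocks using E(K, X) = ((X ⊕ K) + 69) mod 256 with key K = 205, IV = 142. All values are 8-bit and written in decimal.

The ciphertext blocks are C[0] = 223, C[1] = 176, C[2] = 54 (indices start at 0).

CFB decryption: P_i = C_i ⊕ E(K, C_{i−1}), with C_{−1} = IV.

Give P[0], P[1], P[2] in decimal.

P[0]: E(K, 142) = 136; 223 ⊕ 136 = 87.
P[1]: E(K, 223) = 87; 176 ⊕ 87 = 231.
P[2]: E(K, 176) = 194; 54 ⊕ 194 = 244.

P[0] = 87, P[1] = 231, P[2] = 244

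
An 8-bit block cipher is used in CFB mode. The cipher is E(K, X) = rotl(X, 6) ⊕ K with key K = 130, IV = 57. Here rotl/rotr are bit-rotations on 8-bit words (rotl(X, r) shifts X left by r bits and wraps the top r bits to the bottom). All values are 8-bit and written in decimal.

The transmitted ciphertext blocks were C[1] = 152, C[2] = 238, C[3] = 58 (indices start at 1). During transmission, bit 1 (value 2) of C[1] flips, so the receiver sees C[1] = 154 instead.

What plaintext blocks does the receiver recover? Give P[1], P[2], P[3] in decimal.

CFB decryption: P_i = C_i ⊕ E(K, C_{i−1}), with C_{0} = IV.
Only C[1] changed, to 154. In CFB, a change in C_i flips the same bit in P_i and garbles P_{i+1}. Decrypting the received ciphertext:
P[1]: E(K, 57) = 204; 154 ⊕ 204 = 86.
P[2]: E(K, 154) = 36; 238 ⊕ 36 = 202.
P[3]: E(K, 238) = 57; 58 ⊕ 57 = 3.
Blocks that differ from the original plaintext: P[1], P[2].

P[1] = 86, P[2] = 202, P[3] = 3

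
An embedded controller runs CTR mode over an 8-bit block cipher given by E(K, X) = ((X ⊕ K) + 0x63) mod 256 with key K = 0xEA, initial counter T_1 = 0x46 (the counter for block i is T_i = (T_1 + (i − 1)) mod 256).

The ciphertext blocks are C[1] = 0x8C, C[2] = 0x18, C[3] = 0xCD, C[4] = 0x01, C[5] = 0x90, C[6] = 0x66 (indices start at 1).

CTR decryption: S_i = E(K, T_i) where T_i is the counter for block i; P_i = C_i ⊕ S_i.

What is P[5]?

P[5] = 0x93

P[5]: T = 0x4A, S = E(K, T) = 0x03; 0x90 ⊕ 0x03 = 0x93.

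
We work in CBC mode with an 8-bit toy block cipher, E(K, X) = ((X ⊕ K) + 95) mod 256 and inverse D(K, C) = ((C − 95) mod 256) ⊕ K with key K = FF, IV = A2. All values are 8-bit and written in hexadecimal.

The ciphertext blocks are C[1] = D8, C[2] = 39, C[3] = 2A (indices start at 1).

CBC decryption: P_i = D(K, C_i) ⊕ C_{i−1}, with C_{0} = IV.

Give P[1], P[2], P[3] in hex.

P[1] = 1E, P[2] = 83, P[3] = 53

P[1]: D(K, D8) = BC; BC ⊕ A2 = 1E.
P[2]: D(K, 39) = 5B; 5B ⊕ D8 = 83.
P[3]: D(K, 2A) = 6A; 6A ⊕ 39 = 53.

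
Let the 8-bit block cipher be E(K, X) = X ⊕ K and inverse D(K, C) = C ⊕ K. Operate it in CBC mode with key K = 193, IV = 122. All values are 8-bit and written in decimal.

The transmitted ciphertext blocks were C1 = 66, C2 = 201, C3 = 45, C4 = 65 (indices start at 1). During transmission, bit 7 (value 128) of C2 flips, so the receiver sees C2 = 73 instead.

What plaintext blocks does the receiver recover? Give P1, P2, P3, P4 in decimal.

P1 = 249, P2 = 202, P3 = 165, P4 = 173

CBC decryption: P_i = D(K, C_i) ⊕ C_{i−1}, with C_{0} = IV.
Only C2 changed, to 73. In CBC, a change in C_i garbles P_i and flips the same bit in P_{i+1}. Decrypting the received ciphertext:
P1: D(K, 66) = 131; 131 ⊕ 122 = 249.
P2: D(K, 73) = 136; 136 ⊕ 66 = 202.
P3: D(K, 45) = 236; 236 ⊕ 73 = 165.
P4: D(K, 65) = 128; 128 ⊕ 45 = 173.
Blocks that differ from the original plaintext: P2, P3.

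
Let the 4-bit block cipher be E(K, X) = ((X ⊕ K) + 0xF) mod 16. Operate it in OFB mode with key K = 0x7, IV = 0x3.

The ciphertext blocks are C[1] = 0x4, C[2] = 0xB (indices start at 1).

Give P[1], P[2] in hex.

OFB decryption: S_i = E(K, S_{i−1}) with S_{0} = IV; P_i = C_i ⊕ S_i.
P[1]: S = E(K, 0x3) = 0x3; 0x4 ⊕ 0x3 = 0x7.
P[2]: S = E(K, 0x3) = 0x3; 0xB ⊕ 0x3 = 0x8.

P[1] = 0x7, P[2] = 0x8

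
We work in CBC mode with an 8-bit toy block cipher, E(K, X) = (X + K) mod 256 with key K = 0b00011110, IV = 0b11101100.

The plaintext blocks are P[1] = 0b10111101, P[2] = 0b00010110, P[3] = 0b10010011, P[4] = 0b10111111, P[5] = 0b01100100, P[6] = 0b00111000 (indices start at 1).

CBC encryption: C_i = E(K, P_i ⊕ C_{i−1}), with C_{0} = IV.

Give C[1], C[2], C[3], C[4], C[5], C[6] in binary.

C[1] = 0b01101111, C[2] = 0b10010111, C[3] = 0b00100010, C[4] = 0b10111011, C[5] = 0b11111101, C[6] = 0b11100011

C[1]: P[1] ⊕ 0b11101100 = 0b01010001; E(K, 0b01010001) = 0b01101111.
C[2]: P[2] ⊕ 0b01101111 = 0b01111001; E(K, 0b01111001) = 0b10010111.
C[3]: P[3] ⊕ 0b10010111 = 0b00000100; E(K, 0b00000100) = 0b00100010.
C[4]: P[4] ⊕ 0b00100010 = 0b10011101; E(K, 0b10011101) = 0b10111011.
C[5]: P[5] ⊕ 0b10111011 = 0b11011111; E(K, 0b11011111) = 0b11111101.
C[6]: P[6] ⊕ 0b11111101 = 0b11000101; E(K, 0b11000101) = 0b11100011.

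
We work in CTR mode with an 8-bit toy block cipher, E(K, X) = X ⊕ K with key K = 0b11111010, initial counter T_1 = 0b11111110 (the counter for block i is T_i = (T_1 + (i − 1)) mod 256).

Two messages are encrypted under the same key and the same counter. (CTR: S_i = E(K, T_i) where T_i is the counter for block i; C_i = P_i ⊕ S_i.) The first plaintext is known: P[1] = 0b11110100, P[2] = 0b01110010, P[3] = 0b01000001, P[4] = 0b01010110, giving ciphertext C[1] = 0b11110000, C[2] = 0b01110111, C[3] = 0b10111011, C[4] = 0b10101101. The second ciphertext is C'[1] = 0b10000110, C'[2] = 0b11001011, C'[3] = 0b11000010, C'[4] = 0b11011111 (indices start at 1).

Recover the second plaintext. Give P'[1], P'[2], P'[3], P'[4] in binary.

P'[1] = 0b10000010, P'[2] = 0b11001110, P'[3] = 0b00111000, P'[4] = 0b00100100

In CTR with a reused counter, both messages share the same keystream S_i, so C_i ⊕ C'_i = P_i ⊕ P'_i and thus P'_i = P_i ⊕ C_i ⊕ C'_i.
P'[1]: 0b11110100 ⊕ 0b11110000 ⊕ 0b10000110 = 0b10000010.
P'[2]: 0b01110010 ⊕ 0b01110111 ⊕ 0b11001011 = 0b11001110.
P'[3]: 0b01000001 ⊕ 0b10111011 ⊕ 0b11000010 = 0b00111000.
P'[4]: 0b01010110 ⊕ 0b10101101 ⊕ 0b11011111 = 0b00100100.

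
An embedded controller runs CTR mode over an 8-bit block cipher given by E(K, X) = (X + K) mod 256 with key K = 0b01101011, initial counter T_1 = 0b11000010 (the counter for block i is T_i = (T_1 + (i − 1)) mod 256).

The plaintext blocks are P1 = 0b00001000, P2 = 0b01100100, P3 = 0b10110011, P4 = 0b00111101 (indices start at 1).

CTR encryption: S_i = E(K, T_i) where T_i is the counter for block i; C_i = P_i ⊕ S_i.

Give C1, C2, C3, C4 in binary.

C1: T = 0b11000010, S = E(K, T) = 0b00101101; 0b00001000 ⊕ 0b00101101 = 0b00100101.
C2: T = 0b11000011, S = E(K, T) = 0b00101110; 0b01100100 ⊕ 0b00101110 = 0b01001010.
C3: T = 0b11000100, S = E(K, T) = 0b00101111; 0b10110011 ⊕ 0b00101111 = 0b10011100.
C4: T = 0b11000101, S = E(K, T) = 0b00110000; 0b00111101 ⊕ 0b00110000 = 0b00001101.

C1 = 0b00100101, C2 = 0b01001010, C3 = 0b10011100, C4 = 0b00001101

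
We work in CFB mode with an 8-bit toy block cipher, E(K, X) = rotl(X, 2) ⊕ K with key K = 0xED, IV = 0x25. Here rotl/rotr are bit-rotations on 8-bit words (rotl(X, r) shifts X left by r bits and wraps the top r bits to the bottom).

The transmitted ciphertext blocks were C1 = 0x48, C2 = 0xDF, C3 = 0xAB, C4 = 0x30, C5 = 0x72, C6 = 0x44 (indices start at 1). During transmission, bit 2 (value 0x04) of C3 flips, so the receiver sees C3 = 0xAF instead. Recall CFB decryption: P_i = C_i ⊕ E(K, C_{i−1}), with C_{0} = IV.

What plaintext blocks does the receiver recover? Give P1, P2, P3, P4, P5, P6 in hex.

Only C3 changed, to 0xAF. In CFB, a change in C_i flips the same bit in P_i and garbles P_{i+1}. Decrypting the received ciphertext:
P1: E(K, 0x25) = 0x79; 0x48 ⊕ 0x79 = 0x31.
P2: E(K, 0x48) = 0xCC; 0xDF ⊕ 0xCC = 0x13.
P3: E(K, 0xDF) = 0x92; 0xAF ⊕ 0x92 = 0x3D.
P4: E(K, 0xAF) = 0x53; 0x30 ⊕ 0x53 = 0x63.
P5: E(K, 0x30) = 0x2D; 0x72 ⊕ 0x2D = 0x5F.
P6: E(K, 0x72) = 0x24; 0x44 ⊕ 0x24 = 0x60.
Blocks that differ from the original plaintext: P3, P4.

P1 = 0x31, P2 = 0x13, P3 = 0x3D, P4 = 0x63, P5 = 0x5F, P6 = 0x60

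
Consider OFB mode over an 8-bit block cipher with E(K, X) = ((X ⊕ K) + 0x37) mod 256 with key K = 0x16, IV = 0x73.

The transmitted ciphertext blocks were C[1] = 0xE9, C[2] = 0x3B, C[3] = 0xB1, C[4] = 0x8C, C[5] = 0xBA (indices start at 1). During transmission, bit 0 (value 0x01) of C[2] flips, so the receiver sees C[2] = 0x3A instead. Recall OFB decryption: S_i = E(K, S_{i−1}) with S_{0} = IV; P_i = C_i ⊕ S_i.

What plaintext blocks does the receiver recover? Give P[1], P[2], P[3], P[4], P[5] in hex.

P[1] = 0x75, P[2] = 0xFB, P[3] = 0xBF, P[4] = 0xC3, P[5] = 0x2A

Only C[2] changed, to 0x3A. In OFB, a change in C_i flips the same bit in P_i only; the keystream is unaffected. Decrypting the received ciphertext:
P[1]: S = E(K, 0x73) = 0x9C; 0xE9 ⊕ 0x9C = 0x75.
P[2]: S = E(K, 0x9C) = 0xC1; 0x3A ⊕ 0xC1 = 0xFB.
P[3]: S = E(K, 0xC1) = 0x0E; 0xB1 ⊕ 0x0E = 0xBF.
P[4]: S = E(K, 0x0E) = 0x4F; 0x8C ⊕ 0x4F = 0xC3.
P[5]: S = E(K, 0x4F) = 0x90; 0xBA ⊕ 0x90 = 0x2A.
Blocks that differ from the original plaintext: P[2].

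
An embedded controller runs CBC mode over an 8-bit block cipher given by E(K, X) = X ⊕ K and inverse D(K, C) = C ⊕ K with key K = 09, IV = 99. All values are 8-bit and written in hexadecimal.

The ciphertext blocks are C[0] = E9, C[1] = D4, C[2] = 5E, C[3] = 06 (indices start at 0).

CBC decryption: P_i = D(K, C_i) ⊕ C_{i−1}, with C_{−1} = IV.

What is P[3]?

P[3]: D(K, 06) = 0F; 0F ⊕ 5E = 51.

P[3] = 51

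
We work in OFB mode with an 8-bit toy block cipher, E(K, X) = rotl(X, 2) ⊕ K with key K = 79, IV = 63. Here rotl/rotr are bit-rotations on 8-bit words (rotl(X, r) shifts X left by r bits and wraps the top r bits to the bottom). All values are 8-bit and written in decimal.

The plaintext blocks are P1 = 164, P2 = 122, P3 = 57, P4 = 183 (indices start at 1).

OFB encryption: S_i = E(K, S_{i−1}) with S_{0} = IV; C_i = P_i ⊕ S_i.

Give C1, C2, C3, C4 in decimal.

C1: S = E(K, 63) = 179; 164 ⊕ 179 = 23.
C2: S = E(K, 179) = 129; 122 ⊕ 129 = 251.
C3: S = E(K, 129) = 73; 57 ⊕ 73 = 112.
C4: S = E(K, 73) = 106; 183 ⊕ 106 = 221.

C1 = 23, C2 = 251, C3 = 112, C4 = 221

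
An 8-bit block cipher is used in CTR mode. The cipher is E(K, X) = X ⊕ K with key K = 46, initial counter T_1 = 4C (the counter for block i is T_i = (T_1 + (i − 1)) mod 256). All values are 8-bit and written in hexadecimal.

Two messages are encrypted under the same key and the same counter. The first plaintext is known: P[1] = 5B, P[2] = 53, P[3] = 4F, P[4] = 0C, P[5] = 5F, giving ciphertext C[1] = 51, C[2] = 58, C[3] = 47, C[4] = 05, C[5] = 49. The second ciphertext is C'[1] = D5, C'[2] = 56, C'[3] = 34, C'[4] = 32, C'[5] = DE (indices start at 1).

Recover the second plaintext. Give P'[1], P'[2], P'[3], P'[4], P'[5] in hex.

P'[1] = DF, P'[2] = 5D, P'[3] = 3C, P'[4] = 3B, P'[5] = C8

In CTR with a reused counter, both messages share the same keystream S_i, so C_i ⊕ C'_i = P_i ⊕ P'_i and thus P'_i = P_i ⊕ C_i ⊕ C'_i.
P'[1]: 5B ⊕ 51 ⊕ D5 = DF.
P'[2]: 53 ⊕ 58 ⊕ 56 = 5D.
P'[3]: 4F ⊕ 47 ⊕ 34 = 3C.
P'[4]: 0C ⊕ 05 ⊕ 32 = 3B.
P'[5]: 5F ⊕ 49 ⊕ DE = C8.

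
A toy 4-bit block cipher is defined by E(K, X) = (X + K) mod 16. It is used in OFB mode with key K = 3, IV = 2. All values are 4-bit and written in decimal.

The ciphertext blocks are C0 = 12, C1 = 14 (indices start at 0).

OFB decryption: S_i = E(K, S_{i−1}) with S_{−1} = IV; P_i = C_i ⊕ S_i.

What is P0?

P0 = 9

P0: S = E(K, 2) = 5; 12 ⊕ 5 = 9.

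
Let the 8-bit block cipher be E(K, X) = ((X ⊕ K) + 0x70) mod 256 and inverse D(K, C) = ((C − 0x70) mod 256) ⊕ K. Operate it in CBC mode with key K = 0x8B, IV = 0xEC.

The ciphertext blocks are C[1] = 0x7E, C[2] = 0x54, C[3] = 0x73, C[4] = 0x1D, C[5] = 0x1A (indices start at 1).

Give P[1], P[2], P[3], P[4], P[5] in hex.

P[1] = 0x69, P[2] = 0x11, P[3] = 0xDC, P[4] = 0x55, P[5] = 0x3C

CBC decryption: P_i = D(K, C_i) ⊕ C_{i−1}, with C_{0} = IV.
P[1]: D(K, 0x7E) = 0x85; 0x85 ⊕ 0xEC = 0x69.
P[2]: D(K, 0x54) = 0x6F; 0x6F ⊕ 0x7E = 0x11.
P[3]: D(K, 0x73) = 0x88; 0x88 ⊕ 0x54 = 0xDC.
P[4]: D(K, 0x1D) = 0x26; 0x26 ⊕ 0x73 = 0x55.
P[5]: D(K, 0x1A) = 0x21; 0x21 ⊕ 0x1D = 0x3C.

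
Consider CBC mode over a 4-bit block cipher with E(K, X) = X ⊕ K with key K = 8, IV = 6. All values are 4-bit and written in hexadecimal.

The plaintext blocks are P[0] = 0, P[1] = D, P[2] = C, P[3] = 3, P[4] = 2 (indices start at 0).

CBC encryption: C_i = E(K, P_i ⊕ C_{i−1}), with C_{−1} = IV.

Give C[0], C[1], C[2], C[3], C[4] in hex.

C[0] = E, C[1] = B, C[2] = F, C[3] = 4, C[4] = E

C[0]: P[0] ⊕ 6 = 6; E(K, 6) = E.
C[1]: P[1] ⊕ E = 3; E(K, 3) = B.
C[2]: P[2] ⊕ B = 7; E(K, 7) = F.
C[3]: P[3] ⊕ F = C; E(K, C) = 4.
C[4]: P[4] ⊕ 4 = 6; E(K, 6) = E.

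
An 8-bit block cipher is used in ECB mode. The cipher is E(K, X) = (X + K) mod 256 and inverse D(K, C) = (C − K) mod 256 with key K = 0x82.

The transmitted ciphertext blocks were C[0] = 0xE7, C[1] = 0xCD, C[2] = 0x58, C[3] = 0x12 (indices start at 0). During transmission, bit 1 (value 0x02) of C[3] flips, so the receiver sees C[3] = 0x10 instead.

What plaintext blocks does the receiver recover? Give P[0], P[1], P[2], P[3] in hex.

P[0] = 0x65, P[1] = 0x4B, P[2] = 0xD6, P[3] = 0x8E

ECB decryption: P_i = D(K, C_i).
Only C[3] changed, to 0x10. In ECB, a change in C_i affects only P_i. Decrypting the received ciphertext:
P[0]: D(K, 0xE7) = 0x65.
P[1]: D(K, 0xCD) = 0x4B.
P[2]: D(K, 0x58) = 0xD6.
P[3]: D(K, 0x10) = 0x8E.
Blocks that differ from the original plaintext: P[3].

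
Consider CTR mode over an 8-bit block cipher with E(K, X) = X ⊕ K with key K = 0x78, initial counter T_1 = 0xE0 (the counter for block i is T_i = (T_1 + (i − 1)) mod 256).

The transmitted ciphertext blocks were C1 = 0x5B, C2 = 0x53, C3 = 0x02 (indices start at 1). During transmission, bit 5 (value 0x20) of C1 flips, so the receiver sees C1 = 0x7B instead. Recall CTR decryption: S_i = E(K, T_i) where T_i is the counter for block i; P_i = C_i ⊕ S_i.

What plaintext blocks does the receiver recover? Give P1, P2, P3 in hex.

P1 = 0xE3, P2 = 0xCA, P3 = 0x98

Only C1 changed, to 0x7B. In CTR, a change in C_i flips the same bit in P_i only; the keystream is unaffected. Decrypting the received ciphertext:
P1: T = 0xE0, S = E(K, T) = 0x98; 0x7B ⊕ 0x98 = 0xE3.
P2: T = 0xE1, S = E(K, T) = 0x99; 0x53 ⊕ 0x99 = 0xCA.
P3: T = 0xE2, S = E(K, T) = 0x9A; 0x02 ⊕ 0x9A = 0x98.
Blocks that differ from the original plaintext: P1.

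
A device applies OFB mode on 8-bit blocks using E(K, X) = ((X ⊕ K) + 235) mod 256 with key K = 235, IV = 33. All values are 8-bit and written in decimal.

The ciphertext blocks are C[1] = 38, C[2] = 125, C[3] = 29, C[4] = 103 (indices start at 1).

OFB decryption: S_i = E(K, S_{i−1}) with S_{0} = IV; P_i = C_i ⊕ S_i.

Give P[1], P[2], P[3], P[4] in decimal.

P[1] = 147, P[2] = 52, P[3] = 144, P[4] = 54

P[1]: S = E(K, 33) = 181; 38 ⊕ 181 = 147.
P[2]: S = E(K, 181) = 73; 125 ⊕ 73 = 52.
P[3]: S = E(K, 73) = 141; 29 ⊕ 141 = 144.
P[4]: S = E(K, 141) = 81; 103 ⊕ 81 = 54.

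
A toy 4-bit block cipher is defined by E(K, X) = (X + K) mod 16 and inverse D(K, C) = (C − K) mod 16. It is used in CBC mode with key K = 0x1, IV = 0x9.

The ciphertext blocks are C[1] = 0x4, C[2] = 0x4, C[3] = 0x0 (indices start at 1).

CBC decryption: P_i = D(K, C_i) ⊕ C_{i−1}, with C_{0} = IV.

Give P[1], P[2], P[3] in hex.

P[1] = 0xA, P[2] = 0x7, P[3] = 0xB

P[1]: D(K, 0x4) = 0x3; 0x3 ⊕ 0x9 = 0xA.
P[2]: D(K, 0x4) = 0x3; 0x3 ⊕ 0x4 = 0x7.
P[3]: D(K, 0x0) = 0xF; 0xF ⊕ 0x4 = 0xB.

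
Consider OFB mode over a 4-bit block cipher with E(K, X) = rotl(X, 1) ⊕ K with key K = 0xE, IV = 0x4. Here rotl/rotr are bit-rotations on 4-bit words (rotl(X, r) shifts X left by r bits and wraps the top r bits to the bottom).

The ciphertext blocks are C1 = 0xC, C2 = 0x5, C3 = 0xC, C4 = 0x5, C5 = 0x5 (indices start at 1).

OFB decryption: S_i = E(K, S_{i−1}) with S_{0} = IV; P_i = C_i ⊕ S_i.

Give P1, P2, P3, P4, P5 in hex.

P1: S = E(K, 0x4) = 0x6; 0xC ⊕ 0x6 = 0xA.
P2: S = E(K, 0x6) = 0x2; 0x5 ⊕ 0x2 = 0x7.
P3: S = E(K, 0x2) = 0xA; 0xC ⊕ 0xA = 0x6.
P4: S = E(K, 0xA) = 0xB; 0x5 ⊕ 0xB = 0xE.
P5: S = E(K, 0xB) = 0x9; 0x5 ⊕ 0x9 = 0xC.

P1 = 0xA, P2 = 0x7, P3 = 0x6, P4 = 0xE, P5 = 0xC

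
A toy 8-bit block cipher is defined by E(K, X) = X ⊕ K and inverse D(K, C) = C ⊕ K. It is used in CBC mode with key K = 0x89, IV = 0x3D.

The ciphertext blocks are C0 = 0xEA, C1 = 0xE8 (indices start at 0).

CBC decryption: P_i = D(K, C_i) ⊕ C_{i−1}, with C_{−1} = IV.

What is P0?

P0: D(K, 0xEA) = 0x63; 0x63 ⊕ 0x3D = 0x5E.

P0 = 0x5E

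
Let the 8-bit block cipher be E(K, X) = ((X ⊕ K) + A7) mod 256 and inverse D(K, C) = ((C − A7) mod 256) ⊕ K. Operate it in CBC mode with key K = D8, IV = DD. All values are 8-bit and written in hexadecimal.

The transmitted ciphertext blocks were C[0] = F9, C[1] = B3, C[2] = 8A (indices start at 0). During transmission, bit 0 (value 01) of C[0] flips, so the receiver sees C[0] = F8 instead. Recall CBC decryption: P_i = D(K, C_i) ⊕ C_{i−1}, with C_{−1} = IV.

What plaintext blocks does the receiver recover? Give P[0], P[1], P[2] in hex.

Only C[0] changed, to F8. In CBC, a change in C_i garbles P_i and flips the same bit in P_{i+1}. Decrypting the received ciphertext:
P[0]: D(K, F8) = 89; 89 ⊕ DD = 54.
P[1]: D(K, B3) = D4; D4 ⊕ F8 = 2C.
P[2]: D(K, 8A) = 3B; 3B ⊕ B3 = 88.
Blocks that differ from the original plaintext: P[0], P[1].

P[0] = 54, P[1] = 2C, P[2] = 88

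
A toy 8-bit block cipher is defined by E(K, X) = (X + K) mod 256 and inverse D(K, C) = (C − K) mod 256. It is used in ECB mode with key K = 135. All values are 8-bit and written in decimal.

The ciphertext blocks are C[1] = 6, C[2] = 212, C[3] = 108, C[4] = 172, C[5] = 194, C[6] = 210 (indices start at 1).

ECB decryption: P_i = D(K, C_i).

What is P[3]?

P[3]: D(K, 108) = 229.

P[3] = 229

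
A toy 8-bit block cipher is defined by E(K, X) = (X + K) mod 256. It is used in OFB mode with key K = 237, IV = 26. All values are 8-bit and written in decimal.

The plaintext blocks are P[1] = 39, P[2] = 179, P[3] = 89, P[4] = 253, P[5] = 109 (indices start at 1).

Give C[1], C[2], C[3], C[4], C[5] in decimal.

OFB encryption: S_i = E(K, S_{i−1}) with S_{0} = IV; C_i = P_i ⊕ S_i.
C[1]: S = E(K, 26) = 7; 39 ⊕ 7 = 32.
C[2]: S = E(K, 7) = 244; 179 ⊕ 244 = 71.
C[3]: S = E(K, 244) = 225; 89 ⊕ 225 = 184.
C[4]: S = E(K, 225) = 206; 253 ⊕ 206 = 51.
C[5]: S = E(K, 206) = 187; 109 ⊕ 187 = 214.

C[1] = 32, C[2] = 71, C[3] = 184, C[4] = 51, C[5] = 214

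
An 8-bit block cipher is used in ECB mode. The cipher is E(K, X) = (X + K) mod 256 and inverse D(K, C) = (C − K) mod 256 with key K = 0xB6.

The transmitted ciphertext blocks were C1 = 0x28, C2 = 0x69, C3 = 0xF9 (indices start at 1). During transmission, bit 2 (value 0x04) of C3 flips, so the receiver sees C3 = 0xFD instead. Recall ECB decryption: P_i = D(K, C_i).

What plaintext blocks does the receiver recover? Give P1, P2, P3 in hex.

P1 = 0x72, P2 = 0xB3, P3 = 0x47

Only C3 changed, to 0xFD. In ECB, a change in C_i affects only P_i. Decrypting the received ciphertext:
P1: D(K, 0x28) = 0x72.
P2: D(K, 0x69) = 0xB3.
P3: D(K, 0xFD) = 0x47.
Blocks that differ from the original plaintext: P3.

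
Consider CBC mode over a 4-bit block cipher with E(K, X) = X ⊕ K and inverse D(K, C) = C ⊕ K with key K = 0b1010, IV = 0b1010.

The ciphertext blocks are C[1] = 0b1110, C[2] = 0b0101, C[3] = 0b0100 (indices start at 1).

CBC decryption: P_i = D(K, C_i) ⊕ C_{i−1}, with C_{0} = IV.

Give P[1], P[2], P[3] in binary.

P[1]: D(K, 0b1110) = 0b0100; 0b0100 ⊕ 0b1010 = 0b1110.
P[2]: D(K, 0b0101) = 0b1111; 0b1111 ⊕ 0b1110 = 0b0001.
P[3]: D(K, 0b0100) = 0b1110; 0b1110 ⊕ 0b0101 = 0b1011.

P[1] = 0b1110, P[2] = 0b0001, P[3] = 0b1011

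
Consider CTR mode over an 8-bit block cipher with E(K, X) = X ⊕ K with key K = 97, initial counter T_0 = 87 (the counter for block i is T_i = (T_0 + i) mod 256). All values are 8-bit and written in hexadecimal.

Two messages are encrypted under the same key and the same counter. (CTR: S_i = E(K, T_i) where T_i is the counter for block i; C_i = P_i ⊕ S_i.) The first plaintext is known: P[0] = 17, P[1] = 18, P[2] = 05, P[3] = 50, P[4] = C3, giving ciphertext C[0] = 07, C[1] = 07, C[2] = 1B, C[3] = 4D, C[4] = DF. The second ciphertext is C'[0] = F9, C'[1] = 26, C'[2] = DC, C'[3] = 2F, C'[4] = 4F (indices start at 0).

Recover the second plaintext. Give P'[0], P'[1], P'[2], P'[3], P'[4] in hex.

P'[0] = E9, P'[1] = 39, P'[2] = C2, P'[3] = 32, P'[4] = 53

In CTR with a reused counter, both messages share the same keystream S_i, so C_i ⊕ C'_i = P_i ⊕ P'_i and thus P'_i = P_i ⊕ C_i ⊕ C'_i.
P'[0]: 17 ⊕ 07 ⊕ F9 = E9.
P'[1]: 18 ⊕ 07 ⊕ 26 = 39.
P'[2]: 05 ⊕ 1B ⊕ DC = C2.
P'[3]: 50 ⊕ 4D ⊕ 2F = 32.
P'[4]: C3 ⊕ DF ⊕ 4F = 53.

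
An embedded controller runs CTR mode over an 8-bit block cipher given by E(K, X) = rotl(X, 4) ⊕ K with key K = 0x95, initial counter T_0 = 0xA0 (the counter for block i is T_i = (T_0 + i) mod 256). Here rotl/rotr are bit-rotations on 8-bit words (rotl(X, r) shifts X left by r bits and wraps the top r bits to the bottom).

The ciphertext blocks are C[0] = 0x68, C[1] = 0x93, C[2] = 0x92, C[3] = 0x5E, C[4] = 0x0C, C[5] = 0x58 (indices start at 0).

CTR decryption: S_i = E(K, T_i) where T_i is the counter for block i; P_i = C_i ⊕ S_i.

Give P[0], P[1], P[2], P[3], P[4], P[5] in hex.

P[0] = 0xF7, P[1] = 0x1C, P[2] = 0x2D, P[3] = 0xF1, P[4] = 0xD3, P[5] = 0x97

P[0]: T = 0xA0, S = E(K, T) = 0x9F; 0x68 ⊕ 0x9F = 0xF7.
P[1]: T = 0xA1, S = E(K, T) = 0x8F; 0x93 ⊕ 0x8F = 0x1C.
P[2]: T = 0xA2, S = E(K, T) = 0xBF; 0x92 ⊕ 0xBF = 0x2D.
P[3]: T = 0xA3, S = E(K, T) = 0xAF; 0x5E ⊕ 0xAF = 0xF1.
P[4]: T = 0xA4, S = E(K, T) = 0xDF; 0x0C ⊕ 0xDF = 0xD3.
P[5]: T = 0xA5, S = E(K, T) = 0xCF; 0x58 ⊕ 0xCF = 0x97.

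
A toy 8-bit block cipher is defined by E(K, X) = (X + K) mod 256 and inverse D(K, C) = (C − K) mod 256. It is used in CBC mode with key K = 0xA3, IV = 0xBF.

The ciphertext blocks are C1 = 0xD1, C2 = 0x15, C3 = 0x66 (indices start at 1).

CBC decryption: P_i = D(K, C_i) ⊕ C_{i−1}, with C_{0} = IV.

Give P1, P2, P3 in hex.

P1: D(K, 0xD1) = 0x2E; 0x2E ⊕ 0xBF = 0x91.
P2: D(K, 0x15) = 0x72; 0x72 ⊕ 0xD1 = 0xA3.
P3: D(K, 0x66) = 0xC3; 0xC3 ⊕ 0x15 = 0xD6.

P1 = 0x91, P2 = 0xA3, P3 = 0xD6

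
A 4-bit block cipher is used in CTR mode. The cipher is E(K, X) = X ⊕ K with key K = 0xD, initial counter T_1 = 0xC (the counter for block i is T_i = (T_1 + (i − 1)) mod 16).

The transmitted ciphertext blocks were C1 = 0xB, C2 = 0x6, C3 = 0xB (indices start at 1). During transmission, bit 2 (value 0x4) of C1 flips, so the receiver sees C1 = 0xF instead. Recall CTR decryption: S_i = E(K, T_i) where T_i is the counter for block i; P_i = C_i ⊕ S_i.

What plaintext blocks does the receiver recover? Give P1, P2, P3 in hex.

Only C1 changed, to 0xF. In CTR, a change in C_i flips the same bit in P_i only; the keystream is unaffected. Decrypting the received ciphertext:
P1: T = 0xC, S = E(K, T) = 0x1; 0xF ⊕ 0x1 = 0xE.
P2: T = 0xD, S = E(K, T) = 0x0; 0x6 ⊕ 0x0 = 0x6.
P3: T = 0xE, S = E(K, T) = 0x3; 0xB ⊕ 0x3 = 0x8.
Blocks that differ from the original plaintext: P1.

P1 = 0xE, P2 = 0x6, P3 = 0x8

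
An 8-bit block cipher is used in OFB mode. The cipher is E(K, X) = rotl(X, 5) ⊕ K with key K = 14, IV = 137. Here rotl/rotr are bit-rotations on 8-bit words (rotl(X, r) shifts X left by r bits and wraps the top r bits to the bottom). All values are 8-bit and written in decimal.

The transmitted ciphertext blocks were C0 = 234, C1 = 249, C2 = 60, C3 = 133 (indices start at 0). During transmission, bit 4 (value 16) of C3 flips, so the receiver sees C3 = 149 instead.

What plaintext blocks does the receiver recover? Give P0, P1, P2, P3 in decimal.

P0 = 213, P1 = 16, P2 = 15, P3 = 253

OFB decryption: S_i = E(K, S_{i−1}) with S_{−1} = IV; P_i = C_i ⊕ S_i.
Only C3 changed, to 149. In OFB, a change in C_i flips the same bit in P_i only; the keystream is unaffected. Decrypting the received ciphertext:
P0: S = E(K, 137) = 63; 234 ⊕ 63 = 213.
P1: S = E(K, 63) = 233; 249 ⊕ 233 = 16.
P2: S = E(K, 233) = 51; 60 ⊕ 51 = 15.
P3: S = E(K, 51) = 104; 149 ⊕ 104 = 253.
Blocks that differ from the original plaintext: P3.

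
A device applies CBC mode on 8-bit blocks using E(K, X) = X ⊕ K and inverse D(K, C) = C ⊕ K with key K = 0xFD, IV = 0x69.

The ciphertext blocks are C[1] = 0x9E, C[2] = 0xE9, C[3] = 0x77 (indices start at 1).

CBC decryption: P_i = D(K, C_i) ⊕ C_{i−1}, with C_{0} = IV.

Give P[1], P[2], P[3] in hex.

P[1] = 0x0A, P[2] = 0x8A, P[3] = 0x63

P[1]: D(K, 0x9E) = 0x63; 0x63 ⊕ 0x69 = 0x0A.
P[2]: D(K, 0xE9) = 0x14; 0x14 ⊕ 0x9E = 0x8A.
P[3]: D(K, 0x77) = 0x8A; 0x8A ⊕ 0xE9 = 0x63.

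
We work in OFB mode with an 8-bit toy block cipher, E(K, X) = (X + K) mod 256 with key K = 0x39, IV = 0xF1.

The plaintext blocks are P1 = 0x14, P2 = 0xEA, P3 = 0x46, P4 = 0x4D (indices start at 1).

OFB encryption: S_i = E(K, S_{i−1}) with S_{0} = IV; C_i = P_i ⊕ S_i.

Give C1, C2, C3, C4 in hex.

C1 = 0x3E, C2 = 0x89, C3 = 0xDA, C4 = 0x98

C1: S = E(K, 0xF1) = 0x2A; 0x14 ⊕ 0x2A = 0x3E.
C2: S = E(K, 0x2A) = 0x63; 0xEA ⊕ 0x63 = 0x89.
C3: S = E(K, 0x63) = 0x9C; 0x46 ⊕ 0x9C = 0xDA.
C4: S = E(K, 0x9C) = 0xD5; 0x4D ⊕ 0xD5 = 0x98.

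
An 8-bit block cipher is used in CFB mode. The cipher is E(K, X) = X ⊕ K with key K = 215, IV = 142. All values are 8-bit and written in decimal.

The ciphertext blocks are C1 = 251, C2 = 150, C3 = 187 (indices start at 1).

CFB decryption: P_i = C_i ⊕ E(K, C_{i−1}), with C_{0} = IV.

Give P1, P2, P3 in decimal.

P1 = 162, P2 = 186, P3 = 250

P1: E(K, 142) = 89; 251 ⊕ 89 = 162.
P2: E(K, 251) = 44; 150 ⊕ 44 = 186.
P3: E(K, 150) = 65; 187 ⊕ 65 = 250.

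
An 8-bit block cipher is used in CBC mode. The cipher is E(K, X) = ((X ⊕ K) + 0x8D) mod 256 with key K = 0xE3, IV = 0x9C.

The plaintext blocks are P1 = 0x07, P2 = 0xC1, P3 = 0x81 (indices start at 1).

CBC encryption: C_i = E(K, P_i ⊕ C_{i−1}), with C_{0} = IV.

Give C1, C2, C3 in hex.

C1: P1 ⊕ 0x9C = 0x9B; E(K, 0x9B) = 0x05.
C2: P2 ⊕ 0x05 = 0xC4; E(K, 0xC4) = 0xB4.
C3: P3 ⊕ 0xB4 = 0x35; E(K, 0x35) = 0x63.

C1 = 0x05, C2 = 0xB4, C3 = 0x63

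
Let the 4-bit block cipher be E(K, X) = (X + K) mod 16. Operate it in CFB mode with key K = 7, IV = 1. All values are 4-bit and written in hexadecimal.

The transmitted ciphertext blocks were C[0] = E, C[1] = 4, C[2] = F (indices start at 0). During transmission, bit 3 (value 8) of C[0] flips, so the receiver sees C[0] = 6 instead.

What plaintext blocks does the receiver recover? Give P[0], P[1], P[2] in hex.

CFB decryption: P_i = C_i ⊕ E(K, C_{i−1}), with C_{−1} = IV.
Only C[0] changed, to 6. In CFB, a change in C_i flips the same bit in P_i and garbles P_{i+1}. Decrypting the received ciphertext:
P[0]: E(K, 1) = 8; 6 ⊕ 8 = E.
P[1]: E(K, 6) = D; 4 ⊕ D = 9.
P[2]: E(K, 4) = B; F ⊕ B = 4.
Blocks that differ from the original plaintext: P[0], P[1].

P[0] = E, P[1] = 9, P[2] = 4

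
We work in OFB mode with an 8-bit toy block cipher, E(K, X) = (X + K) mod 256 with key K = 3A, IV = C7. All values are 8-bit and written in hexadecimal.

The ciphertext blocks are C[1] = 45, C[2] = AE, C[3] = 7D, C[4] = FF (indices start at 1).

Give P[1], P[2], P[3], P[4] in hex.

OFB decryption: S_i = E(K, S_{i−1}) with S_{0} = IV; P_i = C_i ⊕ S_i.
P[1]: S = E(K, C7) = 01; 45 ⊕ 01 = 44.
P[2]: S = E(K, 01) = 3B; AE ⊕ 3B = 95.
P[3]: S = E(K, 3B) = 75; 7D ⊕ 75 = 08.
P[4]: S = E(K, 75) = AF; FF ⊕ AF = 50.

P[1] = 44, P[2] = 95, P[3] = 08, P[4] = 50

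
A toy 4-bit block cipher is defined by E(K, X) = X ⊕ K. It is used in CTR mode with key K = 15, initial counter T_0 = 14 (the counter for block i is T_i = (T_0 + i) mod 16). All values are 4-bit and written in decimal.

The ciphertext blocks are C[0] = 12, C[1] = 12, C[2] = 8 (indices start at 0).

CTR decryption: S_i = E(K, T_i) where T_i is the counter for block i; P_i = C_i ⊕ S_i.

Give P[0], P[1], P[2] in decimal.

P[0] = 13, P[1] = 12, P[2] = 7

P[0]: T = 14, S = E(K, T) = 1; 12 ⊕ 1 = 13.
P[1]: T = 15, S = E(K, T) = 0; 12 ⊕ 0 = 12.
P[2]: T = 0, S = E(K, T) = 15; 8 ⊕ 15 = 7.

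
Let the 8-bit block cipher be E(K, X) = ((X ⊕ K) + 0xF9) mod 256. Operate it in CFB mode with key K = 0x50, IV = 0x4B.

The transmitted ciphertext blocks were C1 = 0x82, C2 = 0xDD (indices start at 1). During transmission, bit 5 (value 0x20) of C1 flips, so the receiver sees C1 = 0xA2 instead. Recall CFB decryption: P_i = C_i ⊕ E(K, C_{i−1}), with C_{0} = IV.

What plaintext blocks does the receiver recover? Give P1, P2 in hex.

Only C1 changed, to 0xA2. In CFB, a change in C_i flips the same bit in P_i and garbles P_{i+1}. Decrypting the received ciphertext:
P1: E(K, 0x4B) = 0x14; 0xA2 ⊕ 0x14 = 0xB6.
P2: E(K, 0xA2) = 0xEB; 0xDD ⊕ 0xEB = 0x36.
Blocks that differ from the original plaintext: P1, P2.

P1 = 0xB6, P2 = 0x36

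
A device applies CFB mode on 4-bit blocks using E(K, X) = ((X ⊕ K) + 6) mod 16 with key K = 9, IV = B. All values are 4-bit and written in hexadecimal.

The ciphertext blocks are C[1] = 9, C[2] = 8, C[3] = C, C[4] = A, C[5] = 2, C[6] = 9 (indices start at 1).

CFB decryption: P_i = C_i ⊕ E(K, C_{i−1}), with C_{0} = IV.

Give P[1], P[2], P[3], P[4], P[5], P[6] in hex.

P[1] = 1, P[2] = E, P[3] = B, P[4] = 1, P[5] = B, P[6] = 8

P[1]: E(K, B) = 8; 9 ⊕ 8 = 1.
P[2]: E(K, 9) = 6; 8 ⊕ 6 = E.
P[3]: E(K, 8) = 7; C ⊕ 7 = B.
P[4]: E(K, C) = B; A ⊕ B = 1.
P[5]: E(K, A) = 9; 2 ⊕ 9 = B.
P[6]: E(K, 2) = 1; 9 ⊕ 1 = 8.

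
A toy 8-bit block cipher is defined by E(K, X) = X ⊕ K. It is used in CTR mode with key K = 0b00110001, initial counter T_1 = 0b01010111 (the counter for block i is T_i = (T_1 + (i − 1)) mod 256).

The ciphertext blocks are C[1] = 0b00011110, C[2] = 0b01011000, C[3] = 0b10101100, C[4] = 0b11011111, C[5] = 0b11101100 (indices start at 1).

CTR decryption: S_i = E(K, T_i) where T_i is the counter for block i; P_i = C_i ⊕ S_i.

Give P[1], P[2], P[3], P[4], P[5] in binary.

P[1] = 0b01111000, P[2] = 0b00110001, P[3] = 0b11000100, P[4] = 0b10110100, P[5] = 0b10000110

P[1]: T = 0b01010111, S = E(K, T) = 0b01100110; 0b00011110 ⊕ 0b01100110 = 0b01111000.
P[2]: T = 0b01011000, S = E(K, T) = 0b01101001; 0b01011000 ⊕ 0b01101001 = 0b00110001.
P[3]: T = 0b01011001, S = E(K, T) = 0b01101000; 0b10101100 ⊕ 0b01101000 = 0b11000100.
P[4]: T = 0b01011010, S = E(K, T) = 0b01101011; 0b11011111 ⊕ 0b01101011 = 0b10110100.
P[5]: T = 0b01011011, S = E(K, T) = 0b01101010; 0b11101100 ⊕ 0b01101010 = 0b10000110.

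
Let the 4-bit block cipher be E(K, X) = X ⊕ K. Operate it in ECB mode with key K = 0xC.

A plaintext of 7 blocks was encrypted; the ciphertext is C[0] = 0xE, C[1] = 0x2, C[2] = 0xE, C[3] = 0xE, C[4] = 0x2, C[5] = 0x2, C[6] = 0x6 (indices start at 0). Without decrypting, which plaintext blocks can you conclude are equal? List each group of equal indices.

ECB encrypts each block independently with the same key, so equal ciphertext blocks imply equal plaintext blocks.
C[0] = C[2] = C[3] = 0xE, so P[0] = P[2] = P[3].
C[1] = C[4] = C[5] = 0x2, so P[1] = P[4] = P[5].

P[0] = P[2] = P[3]; P[1] = P[4] = P[5]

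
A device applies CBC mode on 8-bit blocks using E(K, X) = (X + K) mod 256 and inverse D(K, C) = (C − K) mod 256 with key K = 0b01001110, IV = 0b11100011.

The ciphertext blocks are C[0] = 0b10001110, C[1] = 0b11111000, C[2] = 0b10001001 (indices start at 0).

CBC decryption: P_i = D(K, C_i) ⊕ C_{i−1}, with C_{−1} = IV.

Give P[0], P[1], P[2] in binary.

P[0]: D(K, 0b10001110) = 0b01000000; 0b01000000 ⊕ 0b11100011 = 0b10100011.
P[1]: D(K, 0b11111000) = 0b10101010; 0b10101010 ⊕ 0b10001110 = 0b00100100.
P[2]: D(K, 0b10001001) = 0b00111011; 0b00111011 ⊕ 0b11111000 = 0b11000011.

P[0] = 0b10100011, P[1] = 0b00100100, P[2] = 0b11000011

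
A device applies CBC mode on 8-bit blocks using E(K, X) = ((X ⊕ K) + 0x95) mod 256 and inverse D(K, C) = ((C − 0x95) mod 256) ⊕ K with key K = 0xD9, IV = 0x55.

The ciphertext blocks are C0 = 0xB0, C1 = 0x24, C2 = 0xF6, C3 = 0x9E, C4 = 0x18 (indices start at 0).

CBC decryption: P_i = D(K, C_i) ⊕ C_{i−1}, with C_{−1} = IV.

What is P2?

P2: D(K, 0xF6) = 0xB8; 0xB8 ⊕ 0x24 = 0x9C.

P2 = 0x9C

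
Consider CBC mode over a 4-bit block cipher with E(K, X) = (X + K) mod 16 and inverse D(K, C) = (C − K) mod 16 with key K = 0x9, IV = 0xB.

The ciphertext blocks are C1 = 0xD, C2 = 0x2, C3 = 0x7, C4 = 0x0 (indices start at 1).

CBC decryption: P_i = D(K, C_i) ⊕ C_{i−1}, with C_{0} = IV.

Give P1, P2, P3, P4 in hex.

P1: D(K, 0xD) = 0x4; 0x4 ⊕ 0xB = 0xF.
P2: D(K, 0x2) = 0x9; 0x9 ⊕ 0xD = 0x4.
P3: D(K, 0x7) = 0xE; 0xE ⊕ 0x2 = 0xC.
P4: D(K, 0x0) = 0x7; 0x7 ⊕ 0x7 = 0x0.

P1 = 0xF, P2 = 0x4, P3 = 0xC, P4 = 0x0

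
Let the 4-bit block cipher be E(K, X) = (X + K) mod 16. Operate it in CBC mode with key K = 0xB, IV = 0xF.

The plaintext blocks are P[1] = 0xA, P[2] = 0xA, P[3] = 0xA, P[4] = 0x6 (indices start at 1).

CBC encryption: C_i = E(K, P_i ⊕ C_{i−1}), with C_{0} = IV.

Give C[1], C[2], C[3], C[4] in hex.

C[1] = 0x0, C[2] = 0x5, C[3] = 0xA, C[4] = 0x7

C[1]: P[1] ⊕ 0xF = 0x5; E(K, 0x5) = 0x0.
C[2]: P[2] ⊕ 0x0 = 0xA; E(K, 0xA) = 0x5.
C[3]: P[3] ⊕ 0x5 = 0xF; E(K, 0xF) = 0xA.
C[4]: P[4] ⊕ 0xA = 0xC; E(K, 0xC) = 0x7.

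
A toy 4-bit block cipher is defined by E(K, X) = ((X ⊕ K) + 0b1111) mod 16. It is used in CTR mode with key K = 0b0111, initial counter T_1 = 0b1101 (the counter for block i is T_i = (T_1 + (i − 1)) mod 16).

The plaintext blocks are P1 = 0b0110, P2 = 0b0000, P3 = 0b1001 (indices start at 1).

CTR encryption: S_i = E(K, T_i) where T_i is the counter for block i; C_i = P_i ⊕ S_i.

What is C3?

C3 = 0b1110

C1: T = 0b1101, S = E(K, T) = 0b1001; 0b0110 ⊕ 0b1001 = 0b1111.
C2: T = 0b1110, S = E(K, T) = 0b1000; 0b0000 ⊕ 0b1000 = 0b1000.
C3: T = 0b1111, S = E(K, T) = 0b0111; 0b1001 ⊕ 0b0111 = 0b1110.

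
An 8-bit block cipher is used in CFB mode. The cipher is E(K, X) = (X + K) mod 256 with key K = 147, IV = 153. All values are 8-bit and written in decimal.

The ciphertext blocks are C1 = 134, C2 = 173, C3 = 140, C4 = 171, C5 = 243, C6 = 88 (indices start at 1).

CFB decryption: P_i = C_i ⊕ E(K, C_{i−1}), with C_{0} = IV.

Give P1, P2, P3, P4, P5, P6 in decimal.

P1: E(K, 153) = 44; 134 ⊕ 44 = 170.
P2: E(K, 134) = 25; 173 ⊕ 25 = 180.
P3: E(K, 173) = 64; 140 ⊕ 64 = 204.
P4: E(K, 140) = 31; 171 ⊕ 31 = 180.
P5: E(K, 171) = 62; 243 ⊕ 62 = 205.
P6: E(K, 243) = 134; 88 ⊕ 134 = 222.

P1 = 170, P2 = 180, P3 = 204, P4 = 180, P5 = 205, P6 = 222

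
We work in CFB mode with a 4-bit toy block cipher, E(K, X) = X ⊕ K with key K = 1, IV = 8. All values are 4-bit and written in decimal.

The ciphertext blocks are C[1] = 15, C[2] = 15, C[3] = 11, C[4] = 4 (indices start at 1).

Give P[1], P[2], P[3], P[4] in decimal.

CFB decryption: P_i = C_i ⊕ E(K, C_{i−1}), with C_{0} = IV.
P[1]: E(K, 8) = 9; 15 ⊕ 9 = 6.
P[2]: E(K, 15) = 14; 15 ⊕ 14 = 1.
P[3]: E(K, 15) = 14; 11 ⊕ 14 = 5.
P[4]: E(K, 11) = 10; 4 ⊕ 10 = 14.

P[1] = 6, P[2] = 1, P[3] = 5, P[4] = 14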